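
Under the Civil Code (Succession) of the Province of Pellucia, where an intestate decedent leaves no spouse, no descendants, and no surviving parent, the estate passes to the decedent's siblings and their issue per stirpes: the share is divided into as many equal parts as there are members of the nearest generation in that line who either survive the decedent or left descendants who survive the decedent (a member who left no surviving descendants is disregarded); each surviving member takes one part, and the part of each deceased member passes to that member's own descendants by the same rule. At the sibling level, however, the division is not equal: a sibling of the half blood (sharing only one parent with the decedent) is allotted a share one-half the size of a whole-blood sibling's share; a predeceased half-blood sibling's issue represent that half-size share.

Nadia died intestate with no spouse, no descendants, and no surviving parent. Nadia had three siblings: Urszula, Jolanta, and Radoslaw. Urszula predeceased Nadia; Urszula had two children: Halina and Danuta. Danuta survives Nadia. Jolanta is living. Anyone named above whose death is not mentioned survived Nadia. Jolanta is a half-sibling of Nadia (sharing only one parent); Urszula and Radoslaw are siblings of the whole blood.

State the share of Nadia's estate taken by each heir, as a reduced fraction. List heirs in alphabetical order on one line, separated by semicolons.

Danuta 1/5; Halina 1/5; Jolanta 1/5; Radoslaw 2/5

No spouse, descendants, or parent survives, so the estate passes to Nadia's siblings per stirpes.
Half-blood siblings count for one-half the weight of whole-blood siblings at the initial division.
Dividing 1 in proportion to weights (total weight 5/2): Urszula (weight 1) → 2/5; Jolanta (weight 1/2) → 1/5; Radoslaw (weight 1) → 2/5.
Urszula predeceased; the 2/5 allotted to Urszula's branch passes to Urszula's issue by representation.
The 2/5 is divided into 2 equal shares of 1/5 among Halina, Danuta.
Halina is living and takes 1/5.
Danuta is living and takes 1/5.
Jolanta is living and takes 1/5.
Radoslaw is living and takes 2/5.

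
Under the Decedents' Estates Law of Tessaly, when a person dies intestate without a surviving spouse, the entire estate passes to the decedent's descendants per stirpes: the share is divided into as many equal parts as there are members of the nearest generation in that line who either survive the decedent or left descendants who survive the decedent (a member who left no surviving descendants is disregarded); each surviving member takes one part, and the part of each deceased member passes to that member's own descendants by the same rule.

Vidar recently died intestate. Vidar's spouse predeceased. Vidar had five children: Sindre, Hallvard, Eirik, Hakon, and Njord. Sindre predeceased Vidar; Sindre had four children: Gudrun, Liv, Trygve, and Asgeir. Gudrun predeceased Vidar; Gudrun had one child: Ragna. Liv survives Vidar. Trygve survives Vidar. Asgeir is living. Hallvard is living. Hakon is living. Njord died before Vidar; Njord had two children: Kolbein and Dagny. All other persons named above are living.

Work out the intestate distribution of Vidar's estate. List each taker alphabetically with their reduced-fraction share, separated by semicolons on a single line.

There is no surviving spouse, so the entire estate passes to Vidar's descendants per stirpes.
The estate is divided into 5 equal shares of 1/5 among Sindre, Hallvard, Eirik, Hakon, Njord.
Sindre predeceased; the 1/5 allotted to Sindre's branch passes to Sindre's issue by representation.
The 1/5 is divided into 4 equal shares of 1/20 among Gudrun, Liv, Trygve, Asgeir.
Gudrun predeceased; the 1/20 allotted to Gudrun's branch passes to Gudrun's issue by representation.
Ragna is the sole taker at this level and receives the full 1/20.
Liv is living and takes 1/20.
Trygve is living and takes 1/20.
Asgeir is living and takes 1/20.
Hallvard is living and takes 1/5.
Eirik is living and takes 1/5.
Hakon is living and takes 1/5.
Njord predeceased; the 1/5 allotted to Njord's branch passes to Njord's issue by representation.
The 1/5 is divided into 2 equal shares of 1/10 among Kolbein, Dagny.
Kolbein is living and takes 1/10.
Dagny is living and takes 1/10.

Asgeir 1/20; Dagny 1/10; Eirik 1/5; Hakon 1/5; Hallvard 1/5; Kolbein 1/10; Liv 1/20; Ragna 1/20; Trygve 1/20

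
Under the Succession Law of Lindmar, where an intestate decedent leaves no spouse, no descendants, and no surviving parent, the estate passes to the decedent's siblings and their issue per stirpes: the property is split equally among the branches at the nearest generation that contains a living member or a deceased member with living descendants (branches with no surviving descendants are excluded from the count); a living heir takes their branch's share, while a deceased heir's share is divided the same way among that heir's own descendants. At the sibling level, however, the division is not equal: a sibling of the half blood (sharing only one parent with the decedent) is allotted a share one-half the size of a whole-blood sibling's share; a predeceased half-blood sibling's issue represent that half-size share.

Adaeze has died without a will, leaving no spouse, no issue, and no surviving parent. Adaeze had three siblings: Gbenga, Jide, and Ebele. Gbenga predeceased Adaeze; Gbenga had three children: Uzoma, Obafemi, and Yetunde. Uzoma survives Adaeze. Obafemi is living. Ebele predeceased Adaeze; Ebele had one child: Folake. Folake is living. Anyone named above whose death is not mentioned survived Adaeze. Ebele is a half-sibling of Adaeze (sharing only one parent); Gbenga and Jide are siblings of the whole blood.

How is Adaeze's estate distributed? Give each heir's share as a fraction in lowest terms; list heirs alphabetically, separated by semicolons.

Folake 1/5; Jide 2/5; Obafemi 2/15; Uzoma 2/15; Yetunde 2/15

No spouse, descendants, or parent survives, so the estate passes to Adaeze's siblings per stirpes.
Half-blood siblings count for one-half the weight of whole-blood siblings at the initial division.
Dividing 1 in proportion to weights (total weight 5/2): Gbenga (weight 1) → 2/5; Jide (weight 1) → 2/5; Ebele (weight 1/2) → 1/5.
Gbenga predeceased; the 2/5 allotted to Gbenga's branch passes to Gbenga's issue by representation.
The 2/5 is divided into 3 equal shares of 2/15 among Uzoma, Obafemi, Yetunde.
Uzoma is living and takes 2/15.
Obafemi is living and takes 2/15.
Yetunde is living and takes 2/15.
Jide is living and takes 2/5.
Ebele predeceased; the 1/5 allotted to Ebele's branch passes to Ebele's issue by representation.
Folake is the sole taker at this level and receives the full 1/5.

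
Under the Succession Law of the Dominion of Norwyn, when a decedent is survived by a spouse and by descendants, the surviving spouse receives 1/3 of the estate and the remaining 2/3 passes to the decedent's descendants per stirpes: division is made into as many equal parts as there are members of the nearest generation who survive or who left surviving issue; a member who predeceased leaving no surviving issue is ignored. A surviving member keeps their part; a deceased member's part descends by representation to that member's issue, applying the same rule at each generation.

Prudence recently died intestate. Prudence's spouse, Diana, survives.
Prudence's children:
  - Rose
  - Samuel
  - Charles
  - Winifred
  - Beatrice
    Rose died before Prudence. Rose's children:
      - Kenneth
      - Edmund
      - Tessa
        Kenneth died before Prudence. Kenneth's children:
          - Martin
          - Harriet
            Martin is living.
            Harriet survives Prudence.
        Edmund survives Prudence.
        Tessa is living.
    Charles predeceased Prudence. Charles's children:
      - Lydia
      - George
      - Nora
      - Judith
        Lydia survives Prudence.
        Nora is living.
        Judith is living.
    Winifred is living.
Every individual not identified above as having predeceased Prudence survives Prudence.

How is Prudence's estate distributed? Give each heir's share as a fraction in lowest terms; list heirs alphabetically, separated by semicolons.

Beatrice 2/15; Diana 1/3; Edmund 2/45; George 1/30; Harriet 1/45; Judith 1/30; Lydia 1/30; Martin 1/45; Nora 1/30; Samuel 2/15; Tessa 2/45; Winifred 2/15

Diana, as surviving spouse, takes 1/3.
The remaining 2/3 passes to Prudence's descendants per stirpes.
The 2/3 is divided into 5 equal shares of 2/15 among Rose, Samuel, Charles, Winifred, Beatrice.
Rose predeceased; the 2/15 allotted to Rose's branch passes to Rose's issue by representation.
The 2/15 is divided into 3 equal shares of 2/45 among Kenneth, Edmund, Tessa.
Kenneth predeceased; the 2/45 allotted to Kenneth's branch passes to Kenneth's issue by representation.
The 2/45 is divided into 2 equal shares of 1/45 among Martin, Harriet.
Martin is living and takes 1/45.
Harriet is living and takes 1/45.
Edmund is living and takes 2/45.
Tessa is living and takes 2/45.
Samuel is living and takes 2/15.
Charles predeceased; the 2/15 allotted to Charles's branch passes to Charles's issue by representation.
The 2/15 is divided into 4 equal shares of 1/30 among Lydia, George, Nora, Judith.
Lydia is living and takes 1/30.
George is living and takes 1/30.
Nora is living and takes 1/30.
Judith is living and takes 1/30.
Winifred is living and takes 2/15.
Beatrice is living and takes 2/15.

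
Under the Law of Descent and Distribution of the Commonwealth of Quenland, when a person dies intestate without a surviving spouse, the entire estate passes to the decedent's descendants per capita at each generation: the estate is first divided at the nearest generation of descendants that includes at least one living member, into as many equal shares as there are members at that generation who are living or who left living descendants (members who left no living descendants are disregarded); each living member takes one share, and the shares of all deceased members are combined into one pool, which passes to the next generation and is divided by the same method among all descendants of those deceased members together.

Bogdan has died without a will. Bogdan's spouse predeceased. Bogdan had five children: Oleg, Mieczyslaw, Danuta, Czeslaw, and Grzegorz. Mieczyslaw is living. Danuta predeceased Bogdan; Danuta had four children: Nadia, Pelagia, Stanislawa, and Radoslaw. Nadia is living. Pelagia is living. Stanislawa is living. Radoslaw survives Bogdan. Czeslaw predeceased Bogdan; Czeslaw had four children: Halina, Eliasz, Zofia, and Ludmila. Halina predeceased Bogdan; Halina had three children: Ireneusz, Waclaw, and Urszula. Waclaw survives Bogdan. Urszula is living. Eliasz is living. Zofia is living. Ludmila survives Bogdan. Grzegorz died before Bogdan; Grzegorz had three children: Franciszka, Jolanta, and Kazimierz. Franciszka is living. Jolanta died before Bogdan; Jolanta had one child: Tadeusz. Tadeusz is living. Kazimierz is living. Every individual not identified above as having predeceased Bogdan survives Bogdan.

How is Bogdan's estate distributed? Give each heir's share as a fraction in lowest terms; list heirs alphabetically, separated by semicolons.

There is no surviving spouse, so the entire estate passes to Bogdan's descendants per capita at each generation.
At generation 1 (Oleg, Mieczyslaw, Danuta, Czeslaw, Grzegorz) there are 5 shares of (1)/5 = 1/5 each.
Living: Oleg and Mieczyslaw — each takes 1/5.
Deceased: Danuta, Czeslaw, and Grzegorz. Their combined 3/5 is pooled and carried to generation 2.
At generation 2 (Nadia, Pelagia, Stanislawa, Radoslaw, Halina, Eliasz, Zofia, Ludmila, Franciszka, Jolanta, Kazimierz) there are 11 shares of (3/5)/11 = 3/55 each.
Living: Nadia, Pelagia, Stanislawa, Radoslaw, Eliasz, Zofia, Ludmila, Franciszka, and Kazimierz — each takes 3/55.
Deceased: Halina and Jolanta. Their combined 6/55 is pooled and carried to generation 3.
At generation 3 (Ireneusz, Waclaw, Urszula, Tadeusz) there are 4 shares of (6/55)/4 = 3/110 each.
Living: Ireneusz, Waclaw, Urszula, and Tadeusz — each takes 3/110.

Eliasz 3/55; Franciszka 3/55; Ireneusz 3/110; Kazimierz 3/55; Ludmila 3/55; Mieczyslaw 1/5; Nadia 3/55; Oleg 1/5; Pelagia 3/55; Radoslaw 3/55; Stanislawa 3/55; Tadeusz 3/110; Urszula 3/110; Waclaw 3/110; Zofia 3/55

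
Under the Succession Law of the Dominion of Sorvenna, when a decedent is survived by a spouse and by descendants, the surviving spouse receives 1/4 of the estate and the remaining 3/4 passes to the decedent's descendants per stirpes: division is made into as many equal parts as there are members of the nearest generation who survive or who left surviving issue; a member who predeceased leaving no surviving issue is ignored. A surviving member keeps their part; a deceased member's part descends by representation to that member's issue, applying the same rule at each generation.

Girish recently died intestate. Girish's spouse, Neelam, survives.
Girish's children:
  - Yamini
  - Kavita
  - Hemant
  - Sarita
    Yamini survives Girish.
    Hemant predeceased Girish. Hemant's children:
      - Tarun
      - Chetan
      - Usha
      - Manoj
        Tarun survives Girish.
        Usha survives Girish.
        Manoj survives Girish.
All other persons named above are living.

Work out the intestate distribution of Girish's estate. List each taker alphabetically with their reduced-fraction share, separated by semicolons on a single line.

Neelam, as surviving spouse, takes 1/4.
The remaining 3/4 passes to Girish's descendants per stirpes.
The 3/4 is divided into 4 equal shares of 3/16 among Yamini, Kavita, Hemant, Sarita.
Yamini is living and takes 3/16.
Kavita is living and takes 3/16.
Hemant predeceased; the 3/16 allotted to Hemant's branch passes to Hemant's issue by representation.
The 3/16 is divided into 4 equal shares of 3/64 among Tarun, Chetan, Usha, Manoj.
Tarun is living and takes 3/64.
Chetan is living and takes 3/64.
Usha is living and takes 3/64.
Manoj is living and takes 3/64.
Sarita is living and takes 3/16.

Chetan 3/64; Kavita 3/16; Manoj 3/64; Neelam 1/4; Sarita 3/16; Tarun 3/64; Usha 3/64; Yamini 3/16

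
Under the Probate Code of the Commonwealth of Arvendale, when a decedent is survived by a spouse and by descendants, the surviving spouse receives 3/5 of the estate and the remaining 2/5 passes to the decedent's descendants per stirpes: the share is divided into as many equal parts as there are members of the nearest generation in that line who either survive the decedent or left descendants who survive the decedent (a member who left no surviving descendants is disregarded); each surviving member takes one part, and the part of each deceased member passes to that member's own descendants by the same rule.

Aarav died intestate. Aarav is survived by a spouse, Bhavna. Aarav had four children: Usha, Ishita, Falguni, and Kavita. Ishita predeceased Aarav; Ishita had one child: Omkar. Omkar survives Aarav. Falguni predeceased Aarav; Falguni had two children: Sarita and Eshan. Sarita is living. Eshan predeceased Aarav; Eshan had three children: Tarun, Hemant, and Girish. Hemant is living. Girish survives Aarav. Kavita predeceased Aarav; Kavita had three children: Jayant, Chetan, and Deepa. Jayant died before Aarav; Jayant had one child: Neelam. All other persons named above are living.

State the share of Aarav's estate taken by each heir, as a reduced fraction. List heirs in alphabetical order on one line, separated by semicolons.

Bhavna, as surviving spouse, takes 3/5.
The remaining 2/5 passes to Aarav's descendants per stirpes.
The 2/5 is divided into 4 equal shares of 1/10 among Usha, Ishita, Falguni, Kavita.
Usha is living and takes 1/10.
Ishita predeceased; the 1/10 allotted to Ishita's branch passes to Ishita's issue by representation.
Omkar is the sole taker at this level and receives the full 1/10.
Falguni predeceased; the 1/10 allotted to Falguni's branch passes to Falguni's issue by representation.
The 1/10 is divided into 2 equal shares of 1/20 among Sarita, Eshan.
Sarita is living and takes 1/20.
Eshan predeceased; the 1/20 allotted to Eshan's branch passes to Eshan's issue by representation.
The 1/20 is divided into 3 equal shares of 1/60 among Tarun, Hemant, Girish.
Tarun is living and takes 1/60.
Hemant is living and takes 1/60.
Girish is living and takes 1/60.
Kavita predeceased; the 1/10 allotted to Kavita's branch passes to Kavita's issue by representation.
The 1/10 is divided into 3 equal shares of 1/30 among Jayant, Chetan, Deepa.
Jayant predeceased; the 1/30 allotted to Jayant's branch passes to Jayant's issue by representation.
Neelam is the sole taker at this level and receives the full 1/30.
Chetan is living and takes 1/30.
Deepa is living and takes 1/30.

Bhavna 3/5; Chetan 1/30; Deepa 1/30; Girish 1/60; Hemant 1/60; Neelam 1/30; Omkar 1/10; Sarita 1/20; Tarun 1/60; Usha 1/10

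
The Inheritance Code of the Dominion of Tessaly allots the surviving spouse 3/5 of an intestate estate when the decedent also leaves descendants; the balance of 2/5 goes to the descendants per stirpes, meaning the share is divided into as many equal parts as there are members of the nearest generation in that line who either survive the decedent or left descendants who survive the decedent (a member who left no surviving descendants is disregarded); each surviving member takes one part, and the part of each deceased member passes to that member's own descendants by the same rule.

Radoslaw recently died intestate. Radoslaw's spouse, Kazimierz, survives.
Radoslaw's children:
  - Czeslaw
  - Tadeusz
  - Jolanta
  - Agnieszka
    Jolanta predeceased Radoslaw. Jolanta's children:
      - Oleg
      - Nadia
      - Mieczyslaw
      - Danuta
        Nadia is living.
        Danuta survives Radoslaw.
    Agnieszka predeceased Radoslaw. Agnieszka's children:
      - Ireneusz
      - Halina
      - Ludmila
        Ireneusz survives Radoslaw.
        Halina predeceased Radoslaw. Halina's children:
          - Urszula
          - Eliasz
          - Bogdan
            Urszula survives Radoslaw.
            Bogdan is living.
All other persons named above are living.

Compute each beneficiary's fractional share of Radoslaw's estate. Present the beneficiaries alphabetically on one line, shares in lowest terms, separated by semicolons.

Bogdan 1/90; Czeslaw 1/10; Danuta 1/40; Eliasz 1/90; Ireneusz 1/30; Kazimierz 3/5; Ludmila 1/30; Mieczyslaw 1/40; Nadia 1/40; Oleg 1/40; Tadeusz 1/10; Urszula 1/90

Kazimierz, as surviving spouse, takes 3/5.
The remaining 2/5 passes to Radoslaw's descendants per stirpes.
The 2/5 is divided into 4 equal shares of 1/10 among Czeslaw, Tadeusz, Jolanta, Agnieszka.
Czeslaw is living and takes 1/10.
Tadeusz is living and takes 1/10.
Jolanta predeceased; the 1/10 allotted to Jolanta's branch passes to Jolanta's issue by representation.
The 1/10 is divided into 4 equal shares of 1/40 among Oleg, Nadia, Mieczyslaw, Danuta.
Oleg is living and takes 1/40.
Nadia is living and takes 1/40.
Mieczyslaw is living and takes 1/40.
Danuta is living and takes 1/40.
Agnieszka predeceased; the 1/10 allotted to Agnieszka's branch passes to Agnieszka's issue by representation.
The 1/10 is divided into 3 equal shares of 1/30 among Ireneusz, Halina, Ludmila.
Ireneusz is living and takes 1/30.
Halina predeceased; the 1/30 allotted to Halina's branch passes to Halina's issue by representation.
The 1/30 is divided into 3 equal shares of 1/90 among Urszula, Eliasz, Bogdan.
Urszula is living and takes 1/90.
Eliasz is living and takes 1/90.
Bogdan is living and takes 1/90.
Ludmila is living and takes 1/30.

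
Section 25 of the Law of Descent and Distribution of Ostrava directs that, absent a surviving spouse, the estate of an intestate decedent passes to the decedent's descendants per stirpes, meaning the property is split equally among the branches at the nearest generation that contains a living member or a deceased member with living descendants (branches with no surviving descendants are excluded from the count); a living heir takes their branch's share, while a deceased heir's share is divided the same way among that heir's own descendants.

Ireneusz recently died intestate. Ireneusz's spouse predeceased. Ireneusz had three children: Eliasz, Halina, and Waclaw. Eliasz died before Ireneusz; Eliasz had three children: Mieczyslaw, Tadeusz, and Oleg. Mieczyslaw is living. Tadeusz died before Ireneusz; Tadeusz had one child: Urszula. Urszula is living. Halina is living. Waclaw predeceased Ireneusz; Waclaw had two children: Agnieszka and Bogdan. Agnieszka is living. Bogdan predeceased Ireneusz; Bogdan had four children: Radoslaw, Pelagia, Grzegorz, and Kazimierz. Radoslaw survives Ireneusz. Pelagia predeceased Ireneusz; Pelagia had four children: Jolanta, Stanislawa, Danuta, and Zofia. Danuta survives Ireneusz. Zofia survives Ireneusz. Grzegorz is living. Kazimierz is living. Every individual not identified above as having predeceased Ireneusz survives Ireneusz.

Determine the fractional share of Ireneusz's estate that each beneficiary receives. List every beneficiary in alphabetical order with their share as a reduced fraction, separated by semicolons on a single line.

Agnieszka 1/6; Danuta 1/96; Grzegorz 1/24; Halina 1/3; Jolanta 1/96; Kazimierz 1/24; Mieczyslaw 1/9; Oleg 1/9; Radoslaw 1/24; Stanislawa 1/96; Urszula 1/9; Zofia 1/96

There is no surviving spouse, so the entire estate passes to Ireneusz's descendants per stirpes.
The estate is divided into 3 equal shares of 1/3 among Eliasz, Halina, Waclaw.
Eliasz predeceased; the 1/3 allotted to Eliasz's branch passes to Eliasz's issue by representation.
The 1/3 is divided into 3 equal shares of 1/9 among Mieczyslaw, Tadeusz, Oleg.
Mieczyslaw is living and takes 1/9.
Tadeusz predeceased; the 1/9 allotted to Tadeusz's branch passes to Tadeusz's issue by representation.
Urszula is the sole taker at this level and receives the full 1/9.
Oleg is living and takes 1/9.
Halina is living and takes 1/3.
Waclaw predeceased; the 1/3 allotted to Waclaw's branch passes to Waclaw's issue by representation.
The 1/3 is divided into 2 equal shares of 1/6 among Agnieszka, Bogdan.
Agnieszka is living and takes 1/6.
Bogdan predeceased; the 1/6 allotted to Bogdan's branch passes to Bogdan's issue by representation.
The 1/6 is divided into 4 equal shares of 1/24 among Radoslaw, Pelagia, Grzegorz, Kazimierz.
Radoslaw is living and takes 1/24.
Pelagia predeceased; the 1/24 allotted to Pelagia's branch passes to Pelagia's issue by representation.
The 1/24 is divided into 4 equal shares of 1/96 among Jolanta, Stanislawa, Danuta, Zofia.
Jolanta is living and takes 1/96.
Stanislawa is living and takes 1/96.
Danuta is living and takes 1/96.
Zofia is living and takes 1/96.
Grzegorz is living and takes 1/24.
Kazimierz is living and takes 1/24.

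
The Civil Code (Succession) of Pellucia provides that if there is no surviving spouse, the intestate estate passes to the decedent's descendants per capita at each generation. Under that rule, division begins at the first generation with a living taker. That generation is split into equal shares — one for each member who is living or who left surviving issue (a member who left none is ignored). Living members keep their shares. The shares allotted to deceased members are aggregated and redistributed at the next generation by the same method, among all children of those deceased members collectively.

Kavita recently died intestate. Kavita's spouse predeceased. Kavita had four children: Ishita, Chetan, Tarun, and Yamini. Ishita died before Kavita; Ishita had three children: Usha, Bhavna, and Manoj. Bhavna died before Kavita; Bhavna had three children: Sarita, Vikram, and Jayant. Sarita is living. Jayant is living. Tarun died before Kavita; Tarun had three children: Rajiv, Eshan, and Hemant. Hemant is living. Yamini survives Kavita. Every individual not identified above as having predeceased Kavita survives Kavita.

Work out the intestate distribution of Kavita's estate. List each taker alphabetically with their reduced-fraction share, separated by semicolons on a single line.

Chetan 1/4; Eshan 1/12; Hemant 1/12; Jayant 1/36; Manoj 1/12; Rajiv 1/12; Sarita 1/36; Usha 1/12; Vikram 1/36; Yamini 1/4

There is no surviving spouse, so the entire estate passes to Kavita's descendants per capita at each generation.
At generation 1 (Ishita, Chetan, Tarun, Yamini) there are 4 shares of (1)/4 = 1/4 each.
Living: Chetan and Yamini — each takes 1/4.
Deceased: Ishita and Tarun. Their combined 1/2 is pooled and carried to generation 2.
At generation 2 (Usha, Bhavna, Manoj, Rajiv, Eshan, Hemant) there are 6 shares of (1/2)/6 = 1/12 each.
Living: Usha, Manoj, Rajiv, Eshan, and Hemant — each takes 1/12.
Deceased: Bhavna. That 1/12 share is carried to generation 3.
At generation 3 (Sarita, Vikram, Jayant) there are 3 shares of (1/12)/3 = 1/36 each.
Living: Sarita, Vikram, and Jayant — each takes 1/36.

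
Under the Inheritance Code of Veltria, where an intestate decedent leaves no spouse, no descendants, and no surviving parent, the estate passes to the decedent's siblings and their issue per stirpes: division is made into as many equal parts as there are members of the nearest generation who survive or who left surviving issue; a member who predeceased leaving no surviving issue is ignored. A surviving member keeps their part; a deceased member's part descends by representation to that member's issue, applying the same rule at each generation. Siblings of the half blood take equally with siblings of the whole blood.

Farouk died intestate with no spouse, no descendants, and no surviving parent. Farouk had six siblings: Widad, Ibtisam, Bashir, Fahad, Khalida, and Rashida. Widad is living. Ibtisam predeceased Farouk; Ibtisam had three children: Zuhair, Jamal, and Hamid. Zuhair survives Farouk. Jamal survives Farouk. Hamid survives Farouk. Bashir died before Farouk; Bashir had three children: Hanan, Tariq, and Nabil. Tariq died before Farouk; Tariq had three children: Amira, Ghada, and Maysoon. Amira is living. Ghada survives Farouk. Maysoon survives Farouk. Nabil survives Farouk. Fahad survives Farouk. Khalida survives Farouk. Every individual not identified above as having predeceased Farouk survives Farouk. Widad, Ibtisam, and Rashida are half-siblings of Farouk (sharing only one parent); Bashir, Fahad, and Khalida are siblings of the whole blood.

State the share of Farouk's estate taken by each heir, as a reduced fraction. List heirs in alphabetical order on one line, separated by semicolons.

No spouse, descendants, or parent survives, so the estate passes to Farouk's siblings per stirpes.
Half-blood and whole-blood siblings take equally under the stated rule.
The estate is divided into 6 equal shares of 1/6 among Widad, Ibtisam, Bashir, Fahad, Khalida, Rashida.
Widad is living and takes 1/6.
Ibtisam predeceased; the 1/6 allotted to Ibtisam's branch passes to Ibtisam's issue by representation.
The 1/6 is divided into 3 equal shares of 1/18 among Zuhair, Jamal, Hamid.
Zuhair is living and takes 1/18.
Jamal is living and takes 1/18.
Hamid is living and takes 1/18.
Bashir predeceased; the 1/6 allotted to Bashir's branch passes to Bashir's issue by representation.
The 1/6 is divided into 3 equal shares of 1/18 among Hanan, Tariq, Nabil.
Hanan is living and takes 1/18.
Tariq predeceased; the 1/18 allotted to Tariq's branch passes to Tariq's issue by representation.
The 1/18 is divided into 3 equal shares of 1/54 among Amira, Ghada, Maysoon.
Amira is living and takes 1/54.
Ghada is living and takes 1/54.
Maysoon is living and takes 1/54.
Nabil is living and takes 1/18.
Fahad is living and takes 1/6.
Khalida is living and takes 1/6.
Rashida is living and takes 1/6.

Amira 1/54; Fahad 1/6; Ghada 1/54; Hamid 1/18; Hanan 1/18; Jamal 1/18; Khalida 1/6; Maysoon 1/54; Nabil 1/18; Rashida 1/6; Widad 1/6; Zuhair 1/18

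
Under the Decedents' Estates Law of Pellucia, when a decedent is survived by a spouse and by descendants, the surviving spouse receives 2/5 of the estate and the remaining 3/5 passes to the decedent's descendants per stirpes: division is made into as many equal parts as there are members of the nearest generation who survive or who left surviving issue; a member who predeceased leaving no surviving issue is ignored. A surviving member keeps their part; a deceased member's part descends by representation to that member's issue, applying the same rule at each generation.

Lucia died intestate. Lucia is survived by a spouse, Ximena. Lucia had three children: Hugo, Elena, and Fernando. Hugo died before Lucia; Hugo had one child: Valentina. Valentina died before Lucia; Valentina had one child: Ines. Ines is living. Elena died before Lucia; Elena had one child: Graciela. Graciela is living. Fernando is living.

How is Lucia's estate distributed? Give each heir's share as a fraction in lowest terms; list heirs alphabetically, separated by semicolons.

Fernando 1/5; Graciela 1/5; Ines 1/5; Ximena 2/5

Ximena, as surviving spouse, takes 2/5.
The remaining 3/5 passes to Lucia's descendants per stirpes.
The 3/5 is divided into 3 equal shares of 1/5 among Hugo, Elena, Fernando.
Hugo predeceased; the 1/5 allotted to Hugo's branch passes to Hugo's issue by representation.
Valentina's line is the sole branch at this level, so the full 1/5 passes to Valentina's issue by representation.
Ines is the sole taker at this level and receives the full 1/5.
Elena predeceased; the 1/5 allotted to Elena's branch passes to Elena's issue by representation.
Graciela is the sole taker at this level and receives the full 1/5.
Fernando is living and takes 1/5.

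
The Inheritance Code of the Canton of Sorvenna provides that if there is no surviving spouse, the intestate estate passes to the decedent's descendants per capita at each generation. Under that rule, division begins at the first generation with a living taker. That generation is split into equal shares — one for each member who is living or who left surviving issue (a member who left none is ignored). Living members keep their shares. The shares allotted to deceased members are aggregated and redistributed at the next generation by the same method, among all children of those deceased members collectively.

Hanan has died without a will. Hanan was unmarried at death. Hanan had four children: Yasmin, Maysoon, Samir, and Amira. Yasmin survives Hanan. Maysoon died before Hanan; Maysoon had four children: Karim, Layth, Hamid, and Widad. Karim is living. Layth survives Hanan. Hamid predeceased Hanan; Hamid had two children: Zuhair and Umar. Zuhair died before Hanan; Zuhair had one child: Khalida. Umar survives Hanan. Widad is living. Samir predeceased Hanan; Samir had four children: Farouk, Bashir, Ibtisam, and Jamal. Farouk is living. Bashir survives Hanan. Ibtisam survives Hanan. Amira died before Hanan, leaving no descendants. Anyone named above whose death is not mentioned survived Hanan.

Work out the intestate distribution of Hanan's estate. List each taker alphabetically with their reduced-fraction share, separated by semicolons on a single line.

Bashir 1/12; Farouk 1/12; Ibtisam 1/12; Jamal 1/12; Karim 1/12; Khalida 1/24; Layth 1/12; Umar 1/24; Widad 1/12; Yasmin 1/3

There is no surviving spouse, so the entire estate passes to Hanan's descendants per capita at each generation.
At generation 1 (Yasmin, Maysoon, Samir) there are 3 shares of (1)/3 = 1/3 each.
Living: Yasmin — each takes 1/3.
Deceased: Maysoon and Samir. Their combined 2/3 is pooled and carried to generation 2.
At generation 2 (Karim, Layth, Hamid, Widad, Farouk, Bashir, Ibtisam, Jamal) there are 8 shares of (2/3)/8 = 1/12 each.
Living: Karim, Layth, Widad, Farouk, Bashir, Ibtisam, and Jamal — each takes 1/12.
Deceased: Hamid. That 1/12 share is carried to generation 3.
At generation 3 (Zuhair, Umar) there are 2 shares of (1/12)/2 = 1/24 each.
Living: Umar — each takes 1/24.
Deceased: Zuhair. That 1/24 share is carried to generation 4.
At generation 4 (Khalida) there are 1 shares of (1/24)/1 = 1/24 each.
Living: Khalida — each takes 1/24.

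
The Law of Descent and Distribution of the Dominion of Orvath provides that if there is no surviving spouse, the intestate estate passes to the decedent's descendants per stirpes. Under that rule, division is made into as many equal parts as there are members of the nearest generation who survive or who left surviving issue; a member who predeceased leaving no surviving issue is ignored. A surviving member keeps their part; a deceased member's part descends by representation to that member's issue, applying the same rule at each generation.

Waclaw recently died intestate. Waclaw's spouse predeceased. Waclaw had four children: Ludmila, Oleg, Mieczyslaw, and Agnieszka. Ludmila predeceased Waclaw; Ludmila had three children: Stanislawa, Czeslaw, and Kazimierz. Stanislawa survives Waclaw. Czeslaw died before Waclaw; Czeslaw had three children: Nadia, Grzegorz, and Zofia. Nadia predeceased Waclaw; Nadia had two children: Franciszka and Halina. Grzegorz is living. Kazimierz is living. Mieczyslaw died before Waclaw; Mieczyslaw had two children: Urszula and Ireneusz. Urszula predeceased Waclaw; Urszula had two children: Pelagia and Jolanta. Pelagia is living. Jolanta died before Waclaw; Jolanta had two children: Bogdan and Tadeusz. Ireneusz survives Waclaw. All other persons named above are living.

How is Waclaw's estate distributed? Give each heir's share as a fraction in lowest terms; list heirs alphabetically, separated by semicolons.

There is no surviving spouse, so the entire estate passes to Waclaw's descendants per stirpes.
The estate is divided into 4 equal shares of 1/4 among Ludmila, Oleg, Mieczyslaw, Agnieszka.
Ludmila predeceased; the 1/4 allotted to Ludmila's branch passes to Ludmila's issue by representation.
The 1/4 is divided into 3 equal shares of 1/12 among Stanislawa, Czeslaw, Kazimierz.
Stanislawa is living and takes 1/12.
Czeslaw predeceased; the 1/12 allotted to Czeslaw's branch passes to Czeslaw's issue by representation.
The 1/12 is divided into 3 equal shares of 1/36 among Nadia, Grzegorz, Zofia.
Nadia predeceased; the 1/36 allotted to Nadia's branch passes to Nadia's issue by representation.
The 1/36 is divided into 2 equal shares of 1/72 among Franciszka, Halina.
Franciszka is living and takes 1/72.
Halina is living and takes 1/72.
Grzegorz is living and takes 1/36.
Zofia is living and takes 1/36.
Kazimierz is living and takes 1/12.
Oleg is living and takes 1/4.
Mieczyslaw predeceased; the 1/4 allotted to Mieczyslaw's branch passes to Mieczyslaw's issue by representation.
The 1/4 is divided into 2 equal shares of 1/8 among Urszula, Ireneusz.
Urszula predeceased; the 1/8 allotted to Urszula's branch passes to Urszula's issue by representation.
The 1/8 is divided into 2 equal shares of 1/16 among Pelagia, Jolanta.
Pelagia is living and takes 1/16.
Jolanta predeceased; the 1/16 allotted to Jolanta's branch passes to Jolanta's issue by representation.
The 1/16 is divided into 2 equal shares of 1/32 among Bogdan, Tadeusz.
Bogdan is living and takes 1/32.
Tadeusz is living and takes 1/32.
Ireneusz is living and takes 1/8.
Agnieszka is living and takes 1/4.

Agnieszka 1/4; Bogdan 1/32; Franciszka 1/72; Grzegorz 1/36; Halina 1/72; Ireneusz 1/8; Kazimierz 1/12; Oleg 1/4; Pelagia 1/16; Stanislawa 1/12; Tadeusz 1/32; Zofia 1/36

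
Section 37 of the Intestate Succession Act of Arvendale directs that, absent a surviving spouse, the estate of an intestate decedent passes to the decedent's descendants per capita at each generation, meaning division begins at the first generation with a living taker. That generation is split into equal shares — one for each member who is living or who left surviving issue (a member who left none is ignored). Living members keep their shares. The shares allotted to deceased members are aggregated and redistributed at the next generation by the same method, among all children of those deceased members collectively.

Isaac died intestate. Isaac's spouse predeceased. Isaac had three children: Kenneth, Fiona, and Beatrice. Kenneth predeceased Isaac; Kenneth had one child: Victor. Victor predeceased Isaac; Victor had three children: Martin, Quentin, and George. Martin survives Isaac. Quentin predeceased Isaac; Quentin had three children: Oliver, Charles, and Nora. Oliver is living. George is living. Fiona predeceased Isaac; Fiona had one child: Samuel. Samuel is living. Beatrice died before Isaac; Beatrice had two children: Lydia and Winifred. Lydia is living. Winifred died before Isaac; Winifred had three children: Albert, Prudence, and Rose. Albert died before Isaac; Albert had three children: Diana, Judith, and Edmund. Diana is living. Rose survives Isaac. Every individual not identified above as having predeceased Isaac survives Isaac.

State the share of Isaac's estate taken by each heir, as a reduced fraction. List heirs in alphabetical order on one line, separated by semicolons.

Charles 1/36; Diana 1/36; Edmund 1/36; George 1/12; Judith 1/36; Lydia 1/4; Martin 1/12; Nora 1/36; Oliver 1/36; Prudence 1/12; Rose 1/12; Samuel 1/4

There is no surviving spouse, so the entire estate passes to Isaac's descendants per capita at each generation.
No one at generation 1 (Kenneth, Fiona, Beatrice) is living; moving to the next generation.
At generation 2 (Victor, Samuel, Lydia, Winifred) there are 4 shares of (1)/4 = 1/4 each.
Living: Samuel and Lydia — each takes 1/4.
Deceased: Victor and Winifred. Their combined 1/2 is pooled and carried to generation 3.
At generation 3 (Martin, Quentin, George, Albert, Prudence, Rose) there are 6 shares of (1/2)/6 = 1/12 each.
Living: Martin, George, Prudence, and Rose — each takes 1/12.
Deceased: Quentin and Albert. Their combined 1/6 is pooled and carried to generation 4.
At generation 4 (Oliver, Charles, Nora, Diana, Judith, Edmund) there are 6 shares of (1/6)/6 = 1/36 each.
Living: Oliver, Charles, Nora, Diana, Judith, and Edmund — each takes 1/36.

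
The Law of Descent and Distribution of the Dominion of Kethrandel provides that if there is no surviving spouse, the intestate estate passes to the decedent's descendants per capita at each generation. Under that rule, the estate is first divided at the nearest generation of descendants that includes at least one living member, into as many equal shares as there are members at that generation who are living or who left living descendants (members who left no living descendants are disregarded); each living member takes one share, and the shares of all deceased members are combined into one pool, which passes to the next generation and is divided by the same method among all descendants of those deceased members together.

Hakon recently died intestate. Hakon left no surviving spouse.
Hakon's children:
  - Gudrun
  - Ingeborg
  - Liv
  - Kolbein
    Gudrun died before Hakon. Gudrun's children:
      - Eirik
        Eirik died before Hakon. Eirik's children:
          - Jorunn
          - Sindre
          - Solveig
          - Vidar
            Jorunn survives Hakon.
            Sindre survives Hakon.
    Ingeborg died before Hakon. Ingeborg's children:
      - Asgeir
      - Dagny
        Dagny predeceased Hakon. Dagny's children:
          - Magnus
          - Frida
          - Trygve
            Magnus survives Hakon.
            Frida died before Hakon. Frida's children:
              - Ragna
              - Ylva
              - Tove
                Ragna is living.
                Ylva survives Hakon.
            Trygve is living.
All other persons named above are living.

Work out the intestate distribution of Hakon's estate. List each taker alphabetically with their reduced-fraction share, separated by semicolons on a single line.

Asgeir 1/6; Jorunn 1/21; Kolbein 1/4; Liv 1/4; Magnus 1/21; Ragna 1/63; Sindre 1/21; Solveig 1/21; Tove 1/63; Trygve 1/21; Vidar 1/21; Ylva 1/63

There is no surviving spouse, so the entire estate passes to Hakon's descendants per capita at each generation.
At generation 1 (Gudrun, Ingeborg, Liv, Kolbein) there are 4 shares of (1)/4 = 1/4 each.
Living: Liv and Kolbein — each takes 1/4.
Deceased: Gudrun and Ingeborg. Their combined 1/2 is pooled and carried to generation 2.
At generation 2 (Eirik, Asgeir, Dagny) there are 3 shares of (1/2)/3 = 1/6 each.
Living: Asgeir — each takes 1/6.
Deceased: Eirik and Dagny. Their combined 1/3 is pooled and carried to generation 3.
At generation 3 (Jorunn, Sindre, Solveig, Vidar, Magnus, Frida, Trygve) there are 7 shares of (1/3)/7 = 1/21 each.
Living: Jorunn, Sindre, Solveig, Vidar, Magnus, and Trygve — each takes 1/21.
Deceased: Frida. That 1/21 share is carried to generation 4.
At generation 4 (Ragna, Ylva, Tove) there are 3 shares of (1/21)/3 = 1/63 each.
Living: Ragna, Ylva, and Tove — each takes 1/63.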